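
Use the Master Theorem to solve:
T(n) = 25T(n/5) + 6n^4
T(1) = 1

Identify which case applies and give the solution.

a=25, b=5, f(n)=6n^4. log_5(25) = 2. Since c=4 > 2 and the regularity condition holds (25(n/5)^4 = (25/5^4)n^4 with 25/5^4 < 1), Case 3 applies: T(n) = Θ(f(n)) = O(n^4).

Answer: O(n^4) - Case 3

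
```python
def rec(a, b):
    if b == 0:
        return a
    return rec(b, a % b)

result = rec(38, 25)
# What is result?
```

rec(38, 25) -> rec(25, 13) -> rec(13, 12) -> rec(12, 1) -> rec(1, 0) -> 1

Answer: 1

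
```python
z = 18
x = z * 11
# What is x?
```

Trace:
`z = 18` → z = 18
`x = z * 11` → x = 198
So x = 198

Answer: 198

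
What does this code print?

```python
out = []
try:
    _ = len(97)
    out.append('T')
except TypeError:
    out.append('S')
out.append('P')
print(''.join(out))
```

Execution trace: 'S' (except TypeError) → 'P' (after the try/except). Output: SP

Answer: SP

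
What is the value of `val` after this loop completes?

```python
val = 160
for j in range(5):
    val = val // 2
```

Halve 5 times: 160 // 2^5 = 5
`val` takes the values: 160 → 80 → 40 → 20 → 10 → 5

Answer: 5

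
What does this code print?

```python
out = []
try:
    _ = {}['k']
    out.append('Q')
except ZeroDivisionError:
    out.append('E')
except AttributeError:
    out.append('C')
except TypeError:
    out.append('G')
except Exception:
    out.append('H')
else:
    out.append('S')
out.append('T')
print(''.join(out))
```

Execution trace: 'H' (except Exception) → 'T' (after the try/except). Output: HT

Answer: HT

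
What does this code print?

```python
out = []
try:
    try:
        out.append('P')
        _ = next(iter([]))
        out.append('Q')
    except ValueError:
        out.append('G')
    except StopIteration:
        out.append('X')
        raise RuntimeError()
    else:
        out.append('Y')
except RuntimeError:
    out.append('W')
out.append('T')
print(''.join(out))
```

Execution trace: 'P' (inner try body) → 'X' (inner except StopIteration) → 'W' (outer except RuntimeError) → 'T' (after the try/except). Output: PXWT

Answer: PXWT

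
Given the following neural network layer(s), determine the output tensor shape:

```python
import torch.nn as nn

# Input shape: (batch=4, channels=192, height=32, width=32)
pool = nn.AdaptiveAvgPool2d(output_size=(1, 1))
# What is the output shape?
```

Input: (4, 192, 32, 32) -> Output: (4, 192, 1, 1)

Answer: (4, 192, 1, 1)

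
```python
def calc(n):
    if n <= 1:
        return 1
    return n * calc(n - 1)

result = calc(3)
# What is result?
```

calc(3) = 3 * 2 * 1 = 6

Answer: 6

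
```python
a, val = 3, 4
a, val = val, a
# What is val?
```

Trace:
`a, val = 3, 4` → a = 3; val = 4
`a, val = val, a` → a = 4; val = 3
So val = 3

Answer: 3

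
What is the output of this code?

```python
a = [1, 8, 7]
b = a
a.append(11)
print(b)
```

Key concept: basic list aliasing.
Step by step:
`a = [1, 8, 7]` → a = [1, 8, 7]
`b = a` → b = [1, 8, 7] (same object as a)
`a.append(11)` → a = [1, 8, 7, 11] (same object as b); b = [1, 8, 7, 11] (same object as a)
`print(b)` → prints [1, 8, 7, 11]

Answer: [1, 8, 7, 11]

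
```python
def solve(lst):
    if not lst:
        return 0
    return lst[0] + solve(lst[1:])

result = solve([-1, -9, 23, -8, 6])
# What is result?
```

(-1) + (-9) + 23 + (-8) + 6 + 0 = 11

Answer: 11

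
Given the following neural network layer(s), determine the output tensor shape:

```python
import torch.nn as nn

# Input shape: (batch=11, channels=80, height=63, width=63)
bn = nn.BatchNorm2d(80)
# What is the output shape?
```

Input: (11, 80, 63, 63) -> Output: (11, 80, 63, 63)

Answer: (11, 80, 63, 63)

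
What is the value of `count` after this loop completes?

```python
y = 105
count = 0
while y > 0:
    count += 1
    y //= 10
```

Count digits by repeated division by 10
`count` takes the values: 0 → 1 → 2 → 3

Answer: 3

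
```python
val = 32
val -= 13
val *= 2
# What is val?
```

Trace:
`val = 32` → val = 32
`val -= 13` → val = 19
`val *= 2` → val = 38
So val = 38

Answer: 38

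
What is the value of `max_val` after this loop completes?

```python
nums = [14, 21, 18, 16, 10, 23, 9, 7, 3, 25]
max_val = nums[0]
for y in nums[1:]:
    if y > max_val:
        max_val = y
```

Maximum of [14, 21, 18, 16, 10, 23, 9, 7, 3, 25]
`max_val` takes the values: 14 → 21 → 23 → 25

Answer: 25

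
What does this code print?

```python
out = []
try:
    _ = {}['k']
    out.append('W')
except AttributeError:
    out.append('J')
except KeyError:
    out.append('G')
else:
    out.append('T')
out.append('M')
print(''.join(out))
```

Execution trace: 'G' (except KeyError) → 'M' (after the try/except). Output: GM

Answer: GM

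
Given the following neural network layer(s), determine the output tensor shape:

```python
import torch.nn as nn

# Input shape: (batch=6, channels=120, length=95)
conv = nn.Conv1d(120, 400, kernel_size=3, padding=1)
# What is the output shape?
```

Input: (6, 120, 95) -> Output: (6, 400, 95)

Answer: (6, 400, 95)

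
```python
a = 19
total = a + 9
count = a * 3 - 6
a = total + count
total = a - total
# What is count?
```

Trace:
`a = 19` → a = 19
`total = a + 9` → total = 28
`count = a * 3 - 6` → count = 51
`a = total + count` → a = 79
`total = a - total` → total = 51
So count = 51

Answer: 51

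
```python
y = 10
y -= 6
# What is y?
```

Trace:
`y = 10` → y = 10
`y -= 6` → y = 4
So y = 4

Answer: 4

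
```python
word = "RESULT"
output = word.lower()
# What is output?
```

Trace:
`word = "RESULT"` → word = 'RESULT'
`output = word.lower()` → output = 'result'
So output = 'result'

Answer: 'result'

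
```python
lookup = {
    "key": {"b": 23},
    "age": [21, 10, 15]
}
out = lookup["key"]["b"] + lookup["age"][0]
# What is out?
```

Trace:
`lookup = { ...` → lookup = {'key': {'b': 23}, 'age': [21, 10, 15]}
`out = lookup["key"]["b"] + lookup["age"][0]` → out = 44
So out = 44

Answer: 44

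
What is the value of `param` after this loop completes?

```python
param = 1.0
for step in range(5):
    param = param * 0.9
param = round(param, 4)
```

Exponential decay: 1.0 * 0.9^5
`param` takes the values: 1.0 → 0.9 → 0.81 → 0.729 → 0.6561 → 0.59049 → 0.5905

Answer: 0.5905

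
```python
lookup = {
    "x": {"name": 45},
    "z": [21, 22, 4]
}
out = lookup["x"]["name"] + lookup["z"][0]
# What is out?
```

Trace:
`lookup = { ...` → lookup = {'x': {'name': 45}, 'z': [21, 22, 4]}
`out = lookup["x"]["name"] + lookup["z"][0]` → out = 66
So out = 66

Answer: 66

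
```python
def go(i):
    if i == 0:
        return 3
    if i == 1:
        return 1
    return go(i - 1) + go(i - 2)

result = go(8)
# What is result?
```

Build up from base cases: go(0)=3, go(1)=1, go(2)=4, go(3)=5, go(4)=9, go(5)=14, go(6)=23, ..., go(8)=60

Answer: 60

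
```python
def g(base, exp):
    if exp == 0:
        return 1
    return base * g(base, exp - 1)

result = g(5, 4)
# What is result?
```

g(5, 4) = 5 * 5 * 5 * 5 = 625

Answer: 625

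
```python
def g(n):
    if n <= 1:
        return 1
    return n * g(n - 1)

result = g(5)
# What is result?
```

g(5) = 5 * 4 * 3 * 2 * 1 = 120

Answer: 120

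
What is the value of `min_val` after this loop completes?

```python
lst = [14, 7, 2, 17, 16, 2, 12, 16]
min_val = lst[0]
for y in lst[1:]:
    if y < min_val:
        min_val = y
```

Minimum of [14, 7, 2, 17, 16, 2, 12, 16]
`min_val` takes the values: 14 → 7 → 2

Answer: 2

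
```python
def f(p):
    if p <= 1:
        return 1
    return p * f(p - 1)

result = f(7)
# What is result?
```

f(7) = 7 * 6 * 5 * 4 * 3 * 2 * 1 = 5040

Answer: 5040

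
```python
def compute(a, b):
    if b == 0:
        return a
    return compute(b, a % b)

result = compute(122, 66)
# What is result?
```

compute(122, 66) -> compute(66, 56) -> compute(56, 10) -> compute(10, 6) -> compute(6, 4) -> compute(4, 2) -> compute(2, 0) -> 2

Answer: 2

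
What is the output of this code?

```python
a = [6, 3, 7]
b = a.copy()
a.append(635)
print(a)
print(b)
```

Key concept: list.copy() creates independent copy.
Step by step:
`a = [6, 3, 7]` → a = [6, 3, 7]
`b = a.copy()` → b = [6, 3, 7]
`a.append(635)` → a = [6, 3, 7, 635]
`print(a)` → prints [6, 3, 7, 635]
`print(b)` → prints [6, 3, 7]

Answer:
[6, 3, 7, 635]
[6, 3, 7]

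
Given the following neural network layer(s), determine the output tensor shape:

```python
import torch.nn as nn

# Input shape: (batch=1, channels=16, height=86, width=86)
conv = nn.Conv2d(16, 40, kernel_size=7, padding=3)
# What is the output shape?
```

Input: (1, 16, 86, 86) -> Output: (1, 40, 86, 86)

Answer: (1, 40, 86, 86)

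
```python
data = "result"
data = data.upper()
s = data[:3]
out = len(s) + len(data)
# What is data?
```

Trace:
`data = "result"` → data = 'result'
`data = data.upper()` → data = 'RESULT'
`s = data[:3]` → s = 'RES'
`out = len(s) + len(data)` → out = 9
So data = 'RESULT'

Answer: 'RESULT'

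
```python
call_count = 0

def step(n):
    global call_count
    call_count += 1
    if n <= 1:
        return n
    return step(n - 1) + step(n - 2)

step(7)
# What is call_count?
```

Calls(n) = 1 + Calls(n-1) + Calls(n-2); Calls(0)=Calls(1)=1. For n=7 this gives 41.

Answer: 41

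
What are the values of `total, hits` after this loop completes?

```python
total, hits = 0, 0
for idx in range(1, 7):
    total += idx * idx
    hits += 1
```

Sum of squares and count
`total, hits` takes the values: (0, 0) → (1, 0) → (1, 1) → (5, 1) → (5, 2) → (14, 2) → (14, 3) → (30, 3) → (30, 4) → (55, 4) → (55, 5) → (91, 5) → (91, 6)

Answer: 91, 6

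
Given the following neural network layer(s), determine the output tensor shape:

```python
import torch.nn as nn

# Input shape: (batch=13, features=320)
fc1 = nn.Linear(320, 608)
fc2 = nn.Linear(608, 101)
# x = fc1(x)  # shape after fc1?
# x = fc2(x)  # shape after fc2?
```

Input: (13, 320) -> after fc1: (13, 608) -> Output: (13, 101)

Answer: (13, 101)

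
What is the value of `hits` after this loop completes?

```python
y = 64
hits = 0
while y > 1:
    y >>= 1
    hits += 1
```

Count right shifts until 1
`hits` takes the values: 0 → 1 → 2 → 3 → 4 → 5 → 6

Answer: 6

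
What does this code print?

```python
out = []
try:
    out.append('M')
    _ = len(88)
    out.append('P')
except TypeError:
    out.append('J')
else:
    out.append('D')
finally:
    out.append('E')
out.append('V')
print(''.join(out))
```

Execution trace: 'M' (try body) → 'J' (except TypeError) → 'E' (finally) → 'V' (after the try/except). Output: MJEV

Answer: MJEV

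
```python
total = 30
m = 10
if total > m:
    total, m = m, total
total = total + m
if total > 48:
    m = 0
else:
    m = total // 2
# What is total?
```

Trace:
`total = 30` → total = 30
`m = 10` → m = 10
`if total > m: ...` → total > m is True → total = 10; m = 30
`total = total + m` → total = 40
`if total > 48: ...` → total > 48 is False, take else branch → m = 20
So total = 40

Answer: 40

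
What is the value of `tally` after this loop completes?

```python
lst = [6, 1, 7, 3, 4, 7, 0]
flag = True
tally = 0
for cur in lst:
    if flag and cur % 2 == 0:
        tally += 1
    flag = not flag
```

Count even values at even positions
`tally` takes the values: 0 → 1 → 2 → 3

Answer: 3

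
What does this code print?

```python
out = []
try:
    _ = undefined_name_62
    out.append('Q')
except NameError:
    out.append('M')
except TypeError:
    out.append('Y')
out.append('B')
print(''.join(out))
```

Execution trace: 'M' (except NameError) → 'B' (after the try/except). Output: MB

Answer: MB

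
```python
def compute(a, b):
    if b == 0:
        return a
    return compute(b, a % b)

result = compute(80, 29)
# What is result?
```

compute(80, 29) -> compute(29, 22) -> compute(22, 7) -> compute(7, 1) -> compute(1, 0) -> 1

Answer: 1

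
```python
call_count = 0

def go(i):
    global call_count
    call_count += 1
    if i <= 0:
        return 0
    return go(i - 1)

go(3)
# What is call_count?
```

Linear recursion stepping by 1: 4 calls from i=3 down to ≤0.

Answer: 4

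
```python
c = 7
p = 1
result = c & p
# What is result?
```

Trace:
`c = 7` → c = 7
`p = 1` → p = 1
`result = c & p` → result = 1
So result = 1

Answer: 1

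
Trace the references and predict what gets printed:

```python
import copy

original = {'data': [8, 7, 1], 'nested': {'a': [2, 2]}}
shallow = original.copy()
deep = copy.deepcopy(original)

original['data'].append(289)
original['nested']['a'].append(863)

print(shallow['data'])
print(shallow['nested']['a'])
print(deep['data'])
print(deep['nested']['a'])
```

Key concept: comparing shallow vs deep copy.
Step by step:
`original = {'data': [8, 7, 1], 'nested': {'a': [2, 2]}}` → original = {'data': [8, 7, 1], 'nested': {'a': [2, 2]}}
`shallow = original.copy()` → shallow = {'data': [8, 7, 1], 'nested': {'a': [2, 2]}}
`deep = copy.deepcopy(original)` → deep = {'data': [8, 7, 1], 'nested': {'a': [2, 2]}}
`original['data'].append(289)` → original = {'data': [8, 7, 1, 289], 'nested': {'a': [2, 2]}}; shallow = {'data': [8, 7, 1, 289], 'nested': {'a': [2, 2]}}
`original['nested']['a'].append(863)` → original = {'data': [8, 7, 1, 289], 'nested': {'a': [2, 2, 863]}}; shallow = {'data': [8, 7, 1, 289], 'nested': {'a': [2, 2, 863]}}
`print(shallow['data'])` → prints [8, 7, 1, 289]
`print(shallow['nested']['a'])` → prints [2, 2, 863]
`print(deep['data'])` → prints [8, 7, 1]
`print(deep['nested']['a'])` → prints [2, 2]

Answer:
[8, 7, 1, 289]
[2, 2, 863]
[8, 7, 1]
[2, 2]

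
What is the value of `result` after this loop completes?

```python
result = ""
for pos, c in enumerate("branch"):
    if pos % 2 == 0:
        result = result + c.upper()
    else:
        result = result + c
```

Uppercase even positions in 'branch'
`result` takes the values: "" → "B" → "Br" → "BrA" → "BrAn" → "BrAnC" → "BrAnCh"

Answer: "BrAnCh"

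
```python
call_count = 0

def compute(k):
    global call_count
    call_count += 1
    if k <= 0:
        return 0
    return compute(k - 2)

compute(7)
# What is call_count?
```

Linear recursion stepping by 2: 5 calls from k=7 down to ≤0.

Answer: 5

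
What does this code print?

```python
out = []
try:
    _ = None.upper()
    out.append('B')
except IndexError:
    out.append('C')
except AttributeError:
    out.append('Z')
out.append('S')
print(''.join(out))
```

Execution trace: 'Z' (except AttributeError) → 'S' (after the try/except). Output: ZS

Answer: ZS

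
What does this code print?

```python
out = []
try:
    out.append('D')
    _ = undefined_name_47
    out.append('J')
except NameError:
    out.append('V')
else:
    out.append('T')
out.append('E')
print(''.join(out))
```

Execution trace: 'D' (try body) → 'V' (except NameError) → 'E' (after the try/except). Output: DVE

Answer: DVE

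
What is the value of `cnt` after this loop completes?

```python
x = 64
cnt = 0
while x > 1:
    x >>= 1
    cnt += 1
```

Count right shifts until 1
`cnt` takes the values: 0 → 1 → 2 → 3 → 4 → 5 → 6

Answer: 6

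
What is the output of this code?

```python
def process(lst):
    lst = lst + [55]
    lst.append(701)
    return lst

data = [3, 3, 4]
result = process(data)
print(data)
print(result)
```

Key concept: rebinding parameter vs mutation.
Step by step:
`data = [3, 3, 4]` → data = [3, 3, 4]
`result = process(data)` → result = [3, 3, 4, 55, 701]
`print(data)` → prints [3, 3, 4]
`print(result)` → prints [3, 3, 4, 55, 701]

Answer:
[3, 3, 4]
[3, 3, 4, 55, 701]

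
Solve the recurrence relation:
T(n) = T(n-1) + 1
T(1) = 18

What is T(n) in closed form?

Unrolling: T(n) = T(1) + 1·(n-1) = 18 + 1(n-1) = n + 17.

Answer: T(n) = n + 17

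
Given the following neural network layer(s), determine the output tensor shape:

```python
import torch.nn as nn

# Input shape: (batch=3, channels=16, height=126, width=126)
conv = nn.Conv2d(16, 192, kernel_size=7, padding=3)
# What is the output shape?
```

Input: (3, 16, 126, 126) -> Output: (3, 192, 126, 126)

Answer: (3, 192, 126, 126)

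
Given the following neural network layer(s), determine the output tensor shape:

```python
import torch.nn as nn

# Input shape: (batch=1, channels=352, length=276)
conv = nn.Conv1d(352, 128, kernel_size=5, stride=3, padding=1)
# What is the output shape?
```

Input: (1, 352, 276) -> Output: (1, 128, 92)

Answer: (1, 128, 92)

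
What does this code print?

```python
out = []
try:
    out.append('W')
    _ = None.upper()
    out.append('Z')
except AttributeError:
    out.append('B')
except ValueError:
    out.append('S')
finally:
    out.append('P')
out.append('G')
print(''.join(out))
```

Execution trace: 'W' (try body) → 'B' (except AttributeError) → 'P' (finally) → 'G' (after the try/except). Output: WBPG

Answer: WBPG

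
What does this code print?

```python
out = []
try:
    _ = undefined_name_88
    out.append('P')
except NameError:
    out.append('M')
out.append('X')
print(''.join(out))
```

Execution trace: 'M' (except NameError) → 'X' (after the try/except). Output: MX

Answer: MX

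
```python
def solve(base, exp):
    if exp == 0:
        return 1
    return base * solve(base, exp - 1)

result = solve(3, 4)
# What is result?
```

solve(3, 4) = 3 * 3 * 3 * 3 = 81

Answer: 81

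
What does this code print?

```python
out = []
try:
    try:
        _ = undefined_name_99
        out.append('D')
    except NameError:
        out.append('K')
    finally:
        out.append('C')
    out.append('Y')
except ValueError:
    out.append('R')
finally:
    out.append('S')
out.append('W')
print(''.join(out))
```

Execution trace: 'K' (inner except NameError) → 'C' (inner finally) → 'Y' (try body, no exception) → 'S' (finally) → 'W' (after the try/except). Output: KCYSW

Answer: KCYSW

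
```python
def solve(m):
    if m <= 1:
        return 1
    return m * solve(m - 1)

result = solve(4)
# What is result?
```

solve(4) = 4 * 3 * 2 * 1 = 24

Answer: 24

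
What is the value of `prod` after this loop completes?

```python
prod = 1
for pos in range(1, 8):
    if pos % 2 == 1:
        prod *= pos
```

Product of odd numbers 1 to 7
`prod` takes the values: 1 → 3 → 15 → 105

Answer: 105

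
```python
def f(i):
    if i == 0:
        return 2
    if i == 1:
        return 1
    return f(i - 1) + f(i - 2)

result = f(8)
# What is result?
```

Build up from base cases: f(0)=2, f(1)=1, f(2)=3, f(3)=4, f(4)=7, f(5)=11, f(6)=18, ..., f(8)=47

Answer: 47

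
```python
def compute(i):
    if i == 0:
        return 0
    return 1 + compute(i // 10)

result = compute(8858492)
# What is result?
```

Count of digits of 8858492: 7

Answer: 7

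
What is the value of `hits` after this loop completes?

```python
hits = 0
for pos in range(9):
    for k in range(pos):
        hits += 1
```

Triangle number: 0+1+2+...+8
`hits` takes the values: 0 → 1 → 2 → 3 → 4 → 5 → 6 → 7 → 8 → 9 → 10 → 11 → 12 → 13 → 14 → 15 → 16 → 17 → 18 → 19 → 20 → 21 → 22 → 23 → 24 → 25 → 26 → 27 → 28 → 29 → 30 → 31 → 32 → 33 → 34 → 35 → 36

Answer: 36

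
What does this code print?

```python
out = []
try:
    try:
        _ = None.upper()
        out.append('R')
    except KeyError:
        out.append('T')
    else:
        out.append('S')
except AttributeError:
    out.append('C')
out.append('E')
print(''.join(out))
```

Execution trace: 'C' (outer except AttributeError) → 'E' (after the try/except). Output: CE

Answer: CE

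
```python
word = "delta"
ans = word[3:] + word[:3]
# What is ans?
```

Trace:
`word = "delta"` → word = 'delta'
`ans = word[3:] + word[:3]` → ans = 'tadel'
So ans = 'tadel'

Answer: 'tadel'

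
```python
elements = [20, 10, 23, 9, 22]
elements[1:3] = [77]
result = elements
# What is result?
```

Trace:
`elements = [20, 10, 23, 9, 22]` → elements = [20, 10, 23, 9, 22]
`elements[1:3] = [77]` → elements = [20, 77, 9, 22]
`result = elements` → result = [20, 77, 9, 22]
So result = [20, 77, 9, 22]

Answer: [20, 77, 9, 22]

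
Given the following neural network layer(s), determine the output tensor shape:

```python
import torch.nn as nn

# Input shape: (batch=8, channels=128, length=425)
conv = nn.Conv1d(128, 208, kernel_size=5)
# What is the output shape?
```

Input: (8, 128, 425) -> Output: (8, 208, 421)

Answer: (8, 208, 421)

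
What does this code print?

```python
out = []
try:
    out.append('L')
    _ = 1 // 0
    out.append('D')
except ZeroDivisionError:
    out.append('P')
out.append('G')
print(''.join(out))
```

Execution trace: 'L' (try body) → 'P' (except ZeroDivisionError) → 'G' (after the try/except). Output: LPG

Answer: LPG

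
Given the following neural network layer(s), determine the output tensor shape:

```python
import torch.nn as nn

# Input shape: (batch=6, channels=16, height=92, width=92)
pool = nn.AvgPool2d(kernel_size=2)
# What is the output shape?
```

Input: (6, 16, 92, 92) -> Output: (6, 16, 46, 46)

Answer: (6, 16, 46, 46)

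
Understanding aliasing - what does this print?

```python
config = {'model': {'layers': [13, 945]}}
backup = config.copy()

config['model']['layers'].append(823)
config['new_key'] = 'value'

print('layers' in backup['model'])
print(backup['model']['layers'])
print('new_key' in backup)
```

Key concept: shallow copy gotcha with nested dict.
Step by step:
`config = {'model': {'layers': [13, 945]}}` → config = {'model': {'layers': [13, 945]}}
`backup = config.copy()` → backup = {'model': {'layers': [13, 945]}}
`config['model']['layers'].append(823)` → config = {'model': {'layers': [13, 945, 823]}}; backup = {'model': {'layers': [13, 945, 823]}}
`config['new_key'] = 'value'` → config = {'model': {'layers': [13, 945, 823]}, 'new_key': 'value'}
`print('layers' in backup['model'])` → prints True
`print(backup['model']['layers'])` → prints [13, 945, 823]
`print('new_key' in backup)` → prints False

Answer:
True
[13, 945, 823]
False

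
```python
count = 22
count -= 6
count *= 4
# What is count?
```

Trace:
`count = 22` → count = 22
`count -= 6` → count = 16
`count *= 4` → count = 64
So count = 64

Answer: 64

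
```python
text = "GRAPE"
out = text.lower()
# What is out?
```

Trace:
`text = "GRAPE"` → text = 'GRAPE'
`out = text.lower()` → out = 'grape'
So out = 'grape'

Answer: 'grape'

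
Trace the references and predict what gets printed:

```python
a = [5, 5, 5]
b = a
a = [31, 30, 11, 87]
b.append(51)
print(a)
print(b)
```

Key concept: rebinding vs mutation: a is rebound to a new list, b still points at the original.
Step by step:
`a = [5, 5, 5]` → a = [5, 5, 5]
`b = a` → b = [5, 5, 5] (same object as a)
`a = [31, 30, 11, 87]` → a = [31, 30, 11, 87]
`b.append(51)` → b = [5, 5, 5, 51]
`print(a)` → prints [31, 30, 11, 87]
`print(b)` → prints [5, 5, 5, 51]

Answer:
[31, 30, 11, 87]
[5, 5, 5, 51]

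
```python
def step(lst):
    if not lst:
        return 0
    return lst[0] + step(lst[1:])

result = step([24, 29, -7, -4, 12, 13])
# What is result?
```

24 + 29 + (-7) + (-4) + 12 + 13 + 0 = 67

Answer: 67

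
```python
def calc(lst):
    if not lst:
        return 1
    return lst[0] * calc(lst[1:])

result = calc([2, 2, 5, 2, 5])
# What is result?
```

Product over [2, 2, 5, 2, 5] = 2 * 2 * 5 * 2 * 5 = 200

Answer: 200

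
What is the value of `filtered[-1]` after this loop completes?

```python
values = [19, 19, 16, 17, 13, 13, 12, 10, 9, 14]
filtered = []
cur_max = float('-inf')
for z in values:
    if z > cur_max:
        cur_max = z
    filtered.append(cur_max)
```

Running max ends at 19
`filtered` takes the values: [] → [19] → [19, 19] → [19, 19, 19] → [19, 19, 19, 19] → [19, 19, 19, 19, 19] → [19, 19, 19, 19, 19, 19] → [19, 19, 19, 19, 19, 19, 19] → [19, 19, 19, 19, 19, 19, 19, 19] → [19, 19, 19, 19, 19, 19, 19, 19, 19] → [19, 19, 19, 19, 19, 19, 19, 19, 19, 19]
So `filtered[-1]` = 19

Answer: 19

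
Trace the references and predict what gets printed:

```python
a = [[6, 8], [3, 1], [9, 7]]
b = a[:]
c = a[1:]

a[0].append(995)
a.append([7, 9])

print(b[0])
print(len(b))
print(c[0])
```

Key concept: slice with nested mutation.
Step by step:
`a = [[6, 8], [3, 1], [9, 7]]` → a = [[6, 8], [3, 1], [9, 7]]
`b = a[:]` → b = [[6, 8], [3, 1], [9, 7]]
`c = a[1:]` → c = [[3, 1], [9, 7]]
`a[0].append(995)` → a = [[6, 8, 995], [3, 1], [9, 7]]; b = [[6, 8, 995], [3, 1], [9, 7]]
`a.append([7, 9])` → a = [[6, 8, 995], [3, 1], [9, 7], [7, 9]]
`print(b[0])` → prints [6, 8, 995]
`print(len(b))` → prints 3
`print(c[0])` → prints [3, 1]

Answer:
[6, 8, 995]
3
[3, 1]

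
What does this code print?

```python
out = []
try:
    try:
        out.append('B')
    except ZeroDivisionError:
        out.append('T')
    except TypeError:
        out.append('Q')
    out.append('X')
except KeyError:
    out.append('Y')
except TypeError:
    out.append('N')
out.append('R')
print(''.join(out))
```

Execution trace: 'B' (inner try body, no exception) → 'X' (try body, no exception) → 'R' (after the try/except). Output: BXR

Answer: BXR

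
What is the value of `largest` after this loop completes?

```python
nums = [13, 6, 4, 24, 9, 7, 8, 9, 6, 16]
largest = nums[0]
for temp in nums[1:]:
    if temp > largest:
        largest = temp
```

Maximum of [13, 6, 4, 24, 9, 7, 8, 9, 6, 16]
`largest` takes the values: 13 → 24

Answer: 24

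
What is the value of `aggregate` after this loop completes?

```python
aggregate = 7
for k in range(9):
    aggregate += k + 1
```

Start at 7, add 1 to 9 = 52
`aggregate` takes the values: 7 → 8 → 10 → 13 → 17 → 22 → 28 → 35 → 43 → 52

Answer: 52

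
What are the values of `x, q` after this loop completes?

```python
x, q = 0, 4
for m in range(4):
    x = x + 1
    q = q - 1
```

x goes 0→4, q goes 4→0
`x, q` takes the values: (0, 4) → (1, 4) → (1, 3) → (2, 3) → (2, 2) → (3, 2) → (3, 1) → (4, 1) → (4, 0)

Answer: 4, 0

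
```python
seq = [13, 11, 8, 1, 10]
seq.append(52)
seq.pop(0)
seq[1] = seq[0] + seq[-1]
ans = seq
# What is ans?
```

Trace:
`seq = [13, 11, 8, 1, 10]` → seq = [13, 11, 8, 1, 10]
`seq.append(52)` → seq = [13, 11, 8, 1, 10, 52]
`seq.pop(0)` → seq = [11, 8, 1, 10, 52]
`seq[1] = seq[0] + seq[-1]` → seq = [11, 63, 1, 10, 52]
`ans = seq` → ans = [11, 63, 1, 10, 52]
So ans = [11, 63, 1, 10, 52]

Answer: [11, 63, 1, 10, 52]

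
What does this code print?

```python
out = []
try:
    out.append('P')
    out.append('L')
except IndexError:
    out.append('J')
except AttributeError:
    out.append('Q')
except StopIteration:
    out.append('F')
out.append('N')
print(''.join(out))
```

Execution trace: 'P' (try body) → 'L' (try body, no exception) → 'N' (after the try/except). Output: PLN

Answer: PLN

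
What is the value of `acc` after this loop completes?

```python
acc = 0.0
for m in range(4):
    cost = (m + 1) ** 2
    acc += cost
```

Sum of squared losses 1² + 2² + ... + 4²
`acc` takes the values: 0.0 → 1.0 → 5.0 → 14.0 → 30.0

Answer: 30.0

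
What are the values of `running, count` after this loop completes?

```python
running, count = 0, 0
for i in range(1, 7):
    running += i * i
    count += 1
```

Sum of squares and count
`running, count` takes the values: (0, 0) → (1, 0) → (1, 1) → (5, 1) → (5, 2) → (14, 2) → (14, 3) → (30, 3) → (30, 4) → (55, 4) → (55, 5) → (91, 5) → (91, 6)

Answer: 91, 6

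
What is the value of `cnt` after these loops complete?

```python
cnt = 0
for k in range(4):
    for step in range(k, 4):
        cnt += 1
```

Upper triangle: 4 + 3 + ... + 1
`cnt` takes the values: 0 → 1 → 2 → 3 → 4 → 5 → 6 → 7 → 8 → 9 → 10

Answer: 10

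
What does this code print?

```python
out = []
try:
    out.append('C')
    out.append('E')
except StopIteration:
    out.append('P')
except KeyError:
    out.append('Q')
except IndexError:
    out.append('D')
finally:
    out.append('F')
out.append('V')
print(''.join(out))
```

Execution trace: 'C' (try body) → 'E' (try body, no exception) → 'F' (finally) → 'V' (after the try/except). Output: CEFV

Answer: CEFV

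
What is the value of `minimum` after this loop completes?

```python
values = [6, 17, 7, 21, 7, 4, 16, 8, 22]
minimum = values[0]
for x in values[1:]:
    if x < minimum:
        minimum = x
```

Minimum of [6, 17, 7, 21, 7, 4, 16, 8, 22]
`minimum` takes the values: 6 → 4

Answer: 4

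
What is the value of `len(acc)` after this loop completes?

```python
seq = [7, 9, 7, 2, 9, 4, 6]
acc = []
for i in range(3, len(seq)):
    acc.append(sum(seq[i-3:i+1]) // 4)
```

Number of 4-element averages
`acc` takes the values: [] → [6] → [6, 6] → [6, 6, 5] → [6, 6, 5, 5]
So `len(acc)` = 4

Answer: 4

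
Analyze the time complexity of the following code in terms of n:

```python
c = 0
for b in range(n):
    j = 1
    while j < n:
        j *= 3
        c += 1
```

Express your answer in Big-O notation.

Each loop level contributes: n × log n. Multiplying the contributions gives O(n log n).

Answer: O(n log n)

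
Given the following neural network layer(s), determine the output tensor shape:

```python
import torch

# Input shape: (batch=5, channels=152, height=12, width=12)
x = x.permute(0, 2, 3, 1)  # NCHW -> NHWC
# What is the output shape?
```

Input: (5, 152, 12, 12) -> Output: (5, 12, 12, 152)

Answer: (5, 12, 12, 152)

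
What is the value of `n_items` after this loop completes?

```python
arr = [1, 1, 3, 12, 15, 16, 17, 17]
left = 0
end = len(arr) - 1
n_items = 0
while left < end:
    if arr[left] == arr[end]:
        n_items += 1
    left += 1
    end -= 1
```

Count matching pairs from ends
`n_items` takes the values: 0

Answer: 0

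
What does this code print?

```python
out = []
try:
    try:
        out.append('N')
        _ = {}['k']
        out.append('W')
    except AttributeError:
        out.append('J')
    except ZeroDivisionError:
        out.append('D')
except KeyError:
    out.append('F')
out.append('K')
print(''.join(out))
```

Execution trace: 'N' (inner try body) → 'F' (outer except KeyError) → 'K' (after the try/except). Output: NFK

Answer: NFK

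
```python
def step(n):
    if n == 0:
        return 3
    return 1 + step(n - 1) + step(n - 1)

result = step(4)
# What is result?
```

step(n) = 1 + 2·step(n-1), step(0)=3. Closed form: (3+1)·2^4 - 1 = 63.

Answer: 63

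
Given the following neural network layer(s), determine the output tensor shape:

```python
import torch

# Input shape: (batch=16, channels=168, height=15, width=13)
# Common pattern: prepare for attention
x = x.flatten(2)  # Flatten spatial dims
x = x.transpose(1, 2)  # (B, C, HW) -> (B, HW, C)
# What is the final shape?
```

Input: (16, 168, 15, 13) -> after flatten(2): (16, 168, 195) -> Output: (16, 195, 168)

Answer: (16, 195, 168)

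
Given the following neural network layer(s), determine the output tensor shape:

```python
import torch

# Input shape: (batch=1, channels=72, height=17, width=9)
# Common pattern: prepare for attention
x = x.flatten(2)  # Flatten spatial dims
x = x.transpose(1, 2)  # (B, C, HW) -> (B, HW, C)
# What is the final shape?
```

Input: (1, 72, 17, 9) -> after flatten(2): (1, 72, 153) -> Output: (1, 153, 72)

Answer: (1, 153, 72)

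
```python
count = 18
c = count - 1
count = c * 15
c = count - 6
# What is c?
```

Trace:
`count = 18` → count = 18
`c = count - 1` → c = 17
`count = c * 15` → count = 255
`c = count - 6` → c = 249
So c = 249

Answer: 249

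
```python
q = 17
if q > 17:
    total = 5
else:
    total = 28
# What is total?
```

Trace:
`q = 17` → q = 17
`if q > 17: ...` → q > 17 is False, take else branch → total = 28
So total = 28

Answer: 28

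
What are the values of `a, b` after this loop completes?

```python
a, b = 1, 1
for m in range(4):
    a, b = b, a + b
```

Fibonacci: after 4 iterations
`a, b` takes the values: (1, 1) → (1, 2) → (2, 3) → (3, 5) → (5, 8)

Answer: 5, 8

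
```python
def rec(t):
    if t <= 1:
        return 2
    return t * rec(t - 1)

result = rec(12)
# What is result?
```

rec(12) = 12 * 11 * 10 * 9 * 8 * 7 * 6 * 5 * 4 * 3 * 2 * 2 = 958003200

Answer: 958003200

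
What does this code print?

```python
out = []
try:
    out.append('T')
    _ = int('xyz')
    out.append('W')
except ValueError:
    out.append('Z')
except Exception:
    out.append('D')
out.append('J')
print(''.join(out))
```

Execution trace: 'T' (try body) → 'Z' (except ValueError) → 'J' (after the try/except). Output: TZJ

Answer: TZJ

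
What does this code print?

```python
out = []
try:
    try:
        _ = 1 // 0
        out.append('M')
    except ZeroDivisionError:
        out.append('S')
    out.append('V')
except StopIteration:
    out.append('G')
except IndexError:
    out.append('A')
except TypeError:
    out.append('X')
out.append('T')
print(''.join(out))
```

Execution trace: 'S' (inner except ZeroDivisionError) → 'V' (try body, no exception) → 'T' (after the try/except). Output: SVT

Answer: SVT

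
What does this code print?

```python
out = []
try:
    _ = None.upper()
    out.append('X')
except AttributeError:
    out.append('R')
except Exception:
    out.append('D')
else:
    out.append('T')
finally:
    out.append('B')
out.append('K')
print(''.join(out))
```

Execution trace: 'R' (except AttributeError) → 'B' (finally) → 'K' (after the try/except). Output: RBK

Answer: RBK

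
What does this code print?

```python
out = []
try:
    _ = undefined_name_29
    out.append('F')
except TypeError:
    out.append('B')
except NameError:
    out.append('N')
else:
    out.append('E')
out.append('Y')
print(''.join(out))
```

Execution trace: 'N' (except NameError) → 'Y' (after the try/except). Output: NY

Answer: NY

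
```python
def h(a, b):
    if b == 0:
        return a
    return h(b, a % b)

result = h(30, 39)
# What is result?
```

h(30, 39) -> h(39, 30) -> h(30, 9) -> h(9, 3) -> h(3, 0) -> 3

Answer: 3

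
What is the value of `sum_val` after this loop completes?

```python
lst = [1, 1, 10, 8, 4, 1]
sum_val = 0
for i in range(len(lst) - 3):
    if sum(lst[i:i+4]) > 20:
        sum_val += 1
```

Count windows with sum > 20
`sum_val` takes the values: 0 → 1 → 2

Answer: 2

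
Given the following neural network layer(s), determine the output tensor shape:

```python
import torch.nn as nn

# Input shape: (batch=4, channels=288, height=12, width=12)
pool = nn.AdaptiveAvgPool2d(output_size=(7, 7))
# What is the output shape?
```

Input: (4, 288, 12, 12) -> Output: (4, 288, 7, 7)

Answer: (4, 288, 7, 7)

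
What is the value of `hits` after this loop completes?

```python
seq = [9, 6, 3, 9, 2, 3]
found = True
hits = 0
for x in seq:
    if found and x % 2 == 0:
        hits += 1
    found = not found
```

Count even values at even positions
`hits` takes the values: 0 → 1

Answer: 1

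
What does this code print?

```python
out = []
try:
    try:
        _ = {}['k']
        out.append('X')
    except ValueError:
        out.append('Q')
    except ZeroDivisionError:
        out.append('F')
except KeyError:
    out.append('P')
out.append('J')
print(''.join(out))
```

Execution trace: 'P' (outer except KeyError) → 'J' (after the try/except). Output: PJ

Answer: PJ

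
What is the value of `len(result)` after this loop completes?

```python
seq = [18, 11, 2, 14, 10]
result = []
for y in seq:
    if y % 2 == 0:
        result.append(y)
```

Count even numbers in [18, 11, 2, 14, 10]
`result` takes the values: [] → [18] → [18, 2] → [18, 2, 14] → [18, 2, 14, 10]
So `len(result)` = 4

Answer: 4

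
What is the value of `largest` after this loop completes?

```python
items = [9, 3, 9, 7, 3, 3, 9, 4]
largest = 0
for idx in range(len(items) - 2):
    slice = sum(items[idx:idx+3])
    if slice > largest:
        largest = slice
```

Max sum of 3-element window in [9, 3, 9, 7, 3, 3, 9, 4]
`largest` takes the values: 0 → 21

Answer: 21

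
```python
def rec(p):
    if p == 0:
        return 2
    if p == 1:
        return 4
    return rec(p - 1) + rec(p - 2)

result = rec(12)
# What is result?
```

Build up from base cases: rec(0)=2, rec(1)=4, rec(2)=6, rec(3)=10, rec(4)=16, rec(5)=26, rec(6)=42, ..., rec(12)=754

Answer: 754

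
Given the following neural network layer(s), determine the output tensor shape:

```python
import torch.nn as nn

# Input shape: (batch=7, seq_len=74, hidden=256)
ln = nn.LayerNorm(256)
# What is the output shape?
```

Input: (7, 74, 256) -> Output: (7, 74, 256)

Answer: (7, 74, 256)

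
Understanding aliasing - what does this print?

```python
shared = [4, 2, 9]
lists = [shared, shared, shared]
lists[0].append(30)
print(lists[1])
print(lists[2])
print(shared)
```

Key concept: list of same reference.
Step by step:
`shared = [4, 2, 9]` → shared = [4, 2, 9]
`lists = [shared, shared, shared]` → lists = [[4, 2, 9], [4, 2, 9], [4, 2, 9]]
`lists[0].append(30)` → shared = [4, 2, 9, 30]; lists = [[4, 2, 9, 30], [4, 2, 9, 30], [4, 2, 9, 30]]
`print(lists[1])` → prints [4, 2, 9, 30]
`print(lists[2])` → prints [4, 2, 9, 30]
`print(shared)` → prints [4, 2, 9, 30]

Answer:
[4, 2, 9, 30]
[4, 2, 9, 30]
[4, 2, 9, 30]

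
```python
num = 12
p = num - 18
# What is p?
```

Trace:
`num = 12` → num = 12
`p = num - 18` → p = -6
So p = -6

Answer: -6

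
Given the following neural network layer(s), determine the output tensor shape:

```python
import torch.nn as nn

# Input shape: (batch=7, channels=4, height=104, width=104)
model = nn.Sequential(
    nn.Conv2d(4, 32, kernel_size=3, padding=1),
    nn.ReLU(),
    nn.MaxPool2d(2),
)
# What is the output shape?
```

Input: (7, 4, 104, 104) -> after Conv2d: (7, 32, 104, 104) -> after ReLU: (7, 32, 104, 104) -> Output: (7, 32, 52, 52)

Answer: (7, 32, 52, 52)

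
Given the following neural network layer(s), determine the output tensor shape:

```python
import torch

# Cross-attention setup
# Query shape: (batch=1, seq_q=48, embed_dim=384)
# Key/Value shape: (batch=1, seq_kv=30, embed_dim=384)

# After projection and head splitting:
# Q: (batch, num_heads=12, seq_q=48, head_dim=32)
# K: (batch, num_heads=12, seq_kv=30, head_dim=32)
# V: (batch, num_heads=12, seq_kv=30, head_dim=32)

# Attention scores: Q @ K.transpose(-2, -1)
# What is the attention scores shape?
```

Input: (1, 48, 384) -> Output: (1, 12, 48, 30)

Answer: (1, 12, 48, 30)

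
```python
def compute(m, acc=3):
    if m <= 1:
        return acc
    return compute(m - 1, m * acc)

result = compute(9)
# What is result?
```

Accumulator trace (n, acc): (9, 3) -> (8, 27) -> (7, 216) -> (6, 1512) -> (5, 9072) -> (4, 45360) -> (3, 181440) -> (2, 544320) -> (1, 1088640) -> return 1088640

Answer: 1088640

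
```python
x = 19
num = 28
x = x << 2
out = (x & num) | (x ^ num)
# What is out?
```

Trace:
`x = 19` → x = 19
`num = 28` → num = 28
`x = x << 2` → x = 76
`out = (x & num) | (x ^ num)` → out = 92
So out = 92

Answer: 92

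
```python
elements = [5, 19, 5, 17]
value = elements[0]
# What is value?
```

Trace:
`elements = [5, 19, 5, 17]` → elements = [5, 19, 5, 17]
`value = elements[0]` → value = 5
So value = 5

Answer: 5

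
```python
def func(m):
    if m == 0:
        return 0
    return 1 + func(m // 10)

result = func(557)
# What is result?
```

Count of digits of 557: 3

Answer: 3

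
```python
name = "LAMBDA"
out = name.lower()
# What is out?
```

Trace:
`name = "LAMBDA"` → name = 'LAMBDA'
`out = name.lower()` → out = 'lambda'
So out = 'lambda'

Answer: 'lambda'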